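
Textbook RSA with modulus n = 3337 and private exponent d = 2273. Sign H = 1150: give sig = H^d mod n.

Squares mod 3337: H^1≡1150, H^2≡1048, H^4≡431, H^8≡2226, H^16≡2968, H^32≡2681, H^64≡3200, H^128≡2084, H^256≡1619, H^512≡1616, H^1024≡1922, H^2048≡25
2273 = 2048 + 128 + 64 + 32 + 1, so H^2273 ≡ 25·2084·3200·2681·1150 ≡ 2673 (mod 3337)

2673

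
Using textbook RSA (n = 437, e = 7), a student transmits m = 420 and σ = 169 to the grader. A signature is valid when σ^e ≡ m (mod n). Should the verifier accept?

σ^2 ≡ 169^2 = 28561 ≡ 156
σ^4 ≡ 156^2 = 24336 ≡ 301
7 = 4 + 2 + 1, so σ^7 ≡ 301·156·169 ≡ 81 (mod 437)
The recovered value 81 does not match the digest 420.

reject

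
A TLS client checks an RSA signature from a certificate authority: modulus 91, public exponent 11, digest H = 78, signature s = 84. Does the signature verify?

does not verify

s^2 ≡ 84^2 = 7056 ≡ 49
s^4 ≡ 49^2 = 2401 ≡ 35
s^8 ≡ 35^2 = 1225 ≡ 42
11 = 8 + 2 + 1, so s^11 ≡ 42·49·84 ≡ 63 (mod 91)
s^11 mod 91 = 63, but H = 78.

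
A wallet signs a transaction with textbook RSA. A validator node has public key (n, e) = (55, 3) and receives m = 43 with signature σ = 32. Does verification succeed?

σ^3 mod 55 = 43
Since 43 equals the digest 43, verification succeeds.

passes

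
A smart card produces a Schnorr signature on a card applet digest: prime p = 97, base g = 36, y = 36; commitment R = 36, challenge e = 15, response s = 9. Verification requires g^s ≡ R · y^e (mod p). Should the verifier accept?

g^s mod p:
36^2 = 1296 ≡ 35
36^4 ≡ 35^2 = 1225 ≡ 61
36^8 ≡ 61^2 = 3721 ≡ 35
9 = 8 + 1, so 36^9 ≡ 35·36 ≡ 96 (mod 97)
R · y^e mod p:
36^2 = 1296 ≡ 35
36^4 ≡ 35^2 = 1225 ≡ 61
36^8 ≡ 61^2 = 3721 ≡ 35
15 = 8 + 4 + 2 + 1, so 36^15 ≡ 35·61·35·36 ≡ 96 (mod 97)
36·96 = 3456 ≡ 61 (mod 97)
96 ≠ 61; the check fails.

reject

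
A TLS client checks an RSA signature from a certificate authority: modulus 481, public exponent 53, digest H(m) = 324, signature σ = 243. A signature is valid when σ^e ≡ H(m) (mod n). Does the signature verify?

does not verify

Squares mod 481: σ^1≡243, σ^2≡367, σ^4≡9, σ^8≡81, σ^16≡308, σ^32≡107
53 = 32 + 16 + 4 + 1, so σ^53 ≡ 107·308·9·243 ≡ 289 (mod 481)
289 ≠ 324, so verification fails.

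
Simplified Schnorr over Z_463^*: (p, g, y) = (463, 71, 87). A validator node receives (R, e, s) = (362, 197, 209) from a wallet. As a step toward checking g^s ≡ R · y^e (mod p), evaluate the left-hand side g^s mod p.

155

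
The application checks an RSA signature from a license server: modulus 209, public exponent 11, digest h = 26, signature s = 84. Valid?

Squares mod 209: s^1≡84, s^2≡159, s^4≡201, s^8≡64
11 = 8 + 2 + 1, so s^11 ≡ 64·159·84 ≡ 183 (mod 209)
The recovered value 183 does not match the digest 26.

no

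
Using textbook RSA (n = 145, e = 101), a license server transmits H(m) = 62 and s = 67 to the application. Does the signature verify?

verifies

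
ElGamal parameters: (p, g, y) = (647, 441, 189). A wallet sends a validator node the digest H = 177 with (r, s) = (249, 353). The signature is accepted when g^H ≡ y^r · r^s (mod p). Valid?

yes

Left side g^H mod p:
441^2 = 194481 ≡ 381
441^4 ≡ 381^2 = 145161 ≡ 233
441^8 ≡ 233^2 = 54289 ≡ 588
441^16 ≡ 588^2 = 345744 ≡ 246
441^32 ≡ 246^2 = 60516 ≡ 345
441^64 ≡ 345^2 = 119025 ≡ 624
441^128 ≡ 624^2 = 389376 ≡ 529
177 = 128 + 32 + 16 + 1, so 441^177 ≡ 529·345·246·441 ≡ 289 (mod 647)
Right side y^r · r^s mod p:
189^2 = 35721 ≡ 136
189^4 ≡ 136^2 = 18496 ≡ 380
189^8 ≡ 380^2 = 144400 ≡ 119
189^16 ≡ 119^2 = 14161 ≡ 574
189^32 ≡ 574^2 = 329476 ≡ 153
189^64 ≡ 153^2 = 23409 ≡ 117
189^128 ≡ 117^2 = 13689 ≡ 102
249 = 128 + 64 + 32 + 16 + 8 + 1, so 189^249 ≡ 102·117·153·574·119·189 ≡ 349 (mod 647)
249^2 = 62001 ≡ 536
249^4 ≡ 536^2 = 287296 ≡ 28
249^8 ≡ 28^2 = 784 ≡ 137
249^16 ≡ 137^2 = 18769 ≡ 6
249^32 ≡ 6^2 = 36
249^64 ≡ 36^2 = 1296 ≡ 2
249^128 ≡ 2^2 = 4
249^256 ≡ 4^2 = 16
353 = 256 + 64 + 32 + 1, so 249^353 ≡ 16·2·36·249 ≡ 227 (mod 647)
349·227 = 79223 ≡ 289 (mod 647)
289 ≡ 289 (mod 647), so the signature is genuine.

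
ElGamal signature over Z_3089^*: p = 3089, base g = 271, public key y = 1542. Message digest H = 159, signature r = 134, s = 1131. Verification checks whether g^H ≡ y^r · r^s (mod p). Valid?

no

Left side g^H mod p:
271^2 = 73441 ≡ 2394
271^4 ≡ 2394^2 = 5731236 ≡ 1141
271^8 ≡ 1141^2 = 1301881 ≡ 1412
271^16 ≡ 1412^2 = 1993744 ≡ 1339
271^32 ≡ 1339^2 = 1792921 ≡ 1301
271^64 ≡ 1301^2 = 1692601 ≡ 2918
271^128 ≡ 2918^2 = 8514724 ≡ 1440
159 = 128 + 16 + 8 + 4 + 2 + 1, so 271^159 ≡ 1440·1339·1412·1141·2394·271 ≡ 2764 (mod 3089)
Right side y^r · r^s mod p:
1542^2 = 2377764 ≡ 2323
1542^4 ≡ 2323^2 = 5396329 ≡ 2935
1542^8 ≡ 2935^2 = 8614225 ≡ 2093
1542^16 ≡ 2093^2 = 4380649 ≡ 447
1542^32 ≡ 447^2 = 199809 ≡ 2113
1542^64 ≡ 2113^2 = 4464769 ≡ 1164
1542^128 ≡ 1164^2 = 1354896 ≡ 1914
134 = 128 + 4 + 2, so 1542^134 ≡ 1914·2935·2323 ≡ 1908 (mod 3089)
134^2 = 17956 ≡ 2511
134^4 ≡ 2511^2 = 6305121 ≡ 472
134^8 ≡ 472^2 = 222784 ≡ 376
134^16 ≡ 376^2 = 141376 ≡ 2371
134^32 ≡ 2371^2 = 5621641 ≡ 2750
134^64 ≡ 2750^2 = 7562500 ≡ 628
134^128 ≡ 628^2 = 394384 ≡ 2081
134^256 ≡ 2081^2 = 4330561 ≡ 2872
134^512 ≡ 2872^2 = 8248384 ≡ 754
134^1024 ≡ 754^2 = 568516 ≡ 140
1131 = 1024 + 64 + 32 + 8 + 2 + 1, so 134^1131 ≡ 140·628·2750·376·2511·134 ≡ 415 (mod 3089)
1908·415 = 791820 ≡ 1036 (mod 3089)
2764 ≠ 1036, so verification fails.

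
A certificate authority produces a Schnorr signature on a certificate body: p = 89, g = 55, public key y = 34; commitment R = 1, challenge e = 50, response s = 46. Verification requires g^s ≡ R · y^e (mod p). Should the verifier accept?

accept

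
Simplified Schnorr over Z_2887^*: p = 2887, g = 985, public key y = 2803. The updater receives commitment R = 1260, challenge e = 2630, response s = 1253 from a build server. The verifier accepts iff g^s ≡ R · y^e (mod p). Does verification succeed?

fails

g^s mod p:
985^2 = 970225 ≡ 193
985^4 ≡ 193^2 = 37249 ≡ 2605
985^8 ≡ 2605^2 = 6786025 ≡ 1575
985^16 ≡ 1575^2 = 2480625 ≡ 692
985^32 ≡ 692^2 = 478864 ≡ 2509
985^64 ≡ 2509^2 = 6295081 ≡ 1421
985^128 ≡ 1421^2 = 2019241 ≡ 1228
985^256 ≡ 1228^2 = 1507984 ≡ 970
985^512 ≡ 970^2 = 940900 ≡ 2625
985^1024 ≡ 2625^2 = 6890625 ≡ 2243
1253 = 1024 + 128 + 64 + 32 + 4 + 1, so 985^1253 ≡ 2243·1228·1421·2509·2605·985 ≡ 375 (mod 2887)
R · y^e mod p:
2803^2 = 7856809 ≡ 1282
2803^4 ≡ 1282^2 = 1643524 ≡ 821
2803^8 ≡ 821^2 = 674041 ≡ 1370
2803^16 ≡ 1370^2 = 1876900 ≡ 350
2803^32 ≡ 350^2 = 122500 ≡ 1246
2803^64 ≡ 1246^2 = 1552516 ≡ 2197
2803^128 ≡ 2197^2 = 4826809 ≡ 2632
2803^256 ≡ 2632^2 = 6927424 ≡ 1511
2803^512 ≡ 1511^2 = 2283121 ≡ 2391
2803^1024 ≡ 2391^2 = 5716881 ≡ 621
2803^2048 ≡ 621^2 = 385641 ≡ 1670
2630 = 2048 + 512 + 64 + 4 + 2, so 2803^2630 ≡ 1670·2391·2197·821·1282 ≡ 2331 (mod 2887)
1260·2331 = 2937060 ≡ 981 (mod 2887)
375 ≠ 981; the check fails.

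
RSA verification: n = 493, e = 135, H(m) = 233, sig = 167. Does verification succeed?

fails

sig^135 mod 493 = 125
125 ≠ 233, so verification fails.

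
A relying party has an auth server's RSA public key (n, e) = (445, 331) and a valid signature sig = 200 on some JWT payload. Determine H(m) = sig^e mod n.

200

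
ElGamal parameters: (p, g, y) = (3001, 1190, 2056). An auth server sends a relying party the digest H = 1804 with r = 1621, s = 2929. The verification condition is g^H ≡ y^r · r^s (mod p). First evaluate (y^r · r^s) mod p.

704

2056^2 = 4227136 ≡ 1728
2056^4 ≡ 1728^2 = 2985984 ≡ 2990
2056^8 ≡ 2990^2 = 8940100 ≡ 121
2056^16 ≡ 121^2 = 14641 ≡ 2637
2056^32 ≡ 2637^2 = 6953769 ≡ 452
2056^64 ≡ 452^2 = 204304 ≡ 236
2056^128 ≡ 236^2 = 55696 ≡ 1678
2056^256 ≡ 1678^2 = 2815684 ≡ 746
2056^512 ≡ 746^2 = 556516 ≡ 1331
2056^1024 ≡ 1331^2 = 1771561 ≡ 971
1621 = 1024 + 512 + 64 + 16 + 4 + 1, so 2056^1621 ≡ 971·1331·236·2637·2990·2056 ≡ 481 (mod 3001)
1621^2 = 2627641 ≡ 1766
1621^4 ≡ 1766^2 = 3118756 ≡ 717
1621^8 ≡ 717^2 = 514089 ≡ 918
1621^16 ≡ 918^2 = 842724 ≡ 2444
1621^32 ≡ 2444^2 = 5973136 ≡ 1146
1621^64 ≡ 1146^2 = 1313316 ≡ 1879
1621^128 ≡ 1879^2 = 3530641 ≡ 1465
1621^256 ≡ 1465^2 = 2146225 ≡ 510
1621^512 ≡ 510^2 = 260100 ≡ 2014
1621^1024 ≡ 2014^2 = 4056196 ≡ 1845
1621^2048 ≡ 1845^2 = 3404025 ≡ 891
2929 = 2048 + 512 + 256 + 64 + 32 + 16 + 1, so 1621^2929 ≡ 891·2014·510·1879·1146·2444·1621 ≡ 981 (mod 3001)
y^r · r^s ≡ 481·981 = 471861 ≡ 704 (mod 3001)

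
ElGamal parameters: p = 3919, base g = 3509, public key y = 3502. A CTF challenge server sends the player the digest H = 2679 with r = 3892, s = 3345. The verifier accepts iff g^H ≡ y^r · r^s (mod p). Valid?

yes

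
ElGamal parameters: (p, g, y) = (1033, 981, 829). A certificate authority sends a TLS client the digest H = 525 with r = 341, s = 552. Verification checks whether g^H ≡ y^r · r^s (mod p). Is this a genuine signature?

Left side g^H mod p:
981^525 mod 1033 = 824
Right side y^r · r^s mod p:
829^341 mod 1033 = 411
341^552 mod 1033 = 996
411·996 = 409356 ≡ 288 (mod 1033)
824 ≠ 288, so verification fails.

forged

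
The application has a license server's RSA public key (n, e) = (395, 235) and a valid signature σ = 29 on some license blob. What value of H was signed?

29

σ^2 ≡ 29^2 = 841 ≡ 51
σ^4 ≡ 51^2 = 2601 ≡ 231
σ^8 ≡ 231^2 = 53361 ≡ 36
σ^16 ≡ 36^2 = 1296 ≡ 111
σ^32 ≡ 111^2 = 12321 ≡ 76
σ^64 ≡ 76^2 = 5776 ≡ 246
σ^128 ≡ 246^2 = 60516 ≡ 81
235 = 128 + 64 + 32 + 8 + 2 + 1, so σ^235 ≡ 81·246·76·36·51·29 ≡ 29 (mod 395)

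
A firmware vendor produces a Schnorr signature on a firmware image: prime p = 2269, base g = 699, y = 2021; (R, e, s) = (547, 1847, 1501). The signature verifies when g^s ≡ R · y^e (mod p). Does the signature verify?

does not verify

g^s mod p:
699^2 = 488601 ≡ 766
699^4 ≡ 766^2 = 586756 ≡ 1354
699^8 ≡ 1354^2 = 1833316 ≡ 2233
699^16 ≡ 2233^2 = 4986289 ≡ 1296
699^32 ≡ 1296^2 = 1679616 ≡ 556
699^64 ≡ 556^2 = 309136 ≡ 552
699^128 ≡ 552^2 = 304704 ≡ 658
699^256 ≡ 658^2 = 432964 ≡ 1854
699^512 ≡ 1854^2 = 3437316 ≡ 2050
699^1024 ≡ 2050^2 = 4202500 ≡ 312
1501 = 1024 + 256 + 128 + 64 + 16 + 8 + 4 + 1, so 699^1501 ≡ 312·1854·658·552·1296·2233·1354·699 ≡ 532 (mod 2269)
R · y^e mod p:
2021^2 = 4084441 ≡ 241
2021^4 ≡ 241^2 = 58081 ≡ 1356
2021^8 ≡ 1356^2 = 1838736 ≡ 846
2021^16 ≡ 846^2 = 715716 ≡ 981
2021^32 ≡ 981^2 = 962361 ≡ 305
2021^64 ≡ 305^2 = 93025 ≡ 2265
2021^128 ≡ 2265^2 = 5130225 ≡ 16
2021^256 ≡ 16^2 = 256
2021^512 ≡ 256^2 = 65536 ≡ 2004
2021^1024 ≡ 2004^2 = 4016016 ≡ 2155
1847 = 1024 + 512 + 256 + 32 + 16 + 4 + 2 + 1, so 2021^1847 ≡ 2155·2004·256·305·981·1356·241·2021 ≡ 1956 (mod 2269)
547·1956 = 1069932 ≡ 1233 (mod 2269)
532 ≠ 1233; the check fails.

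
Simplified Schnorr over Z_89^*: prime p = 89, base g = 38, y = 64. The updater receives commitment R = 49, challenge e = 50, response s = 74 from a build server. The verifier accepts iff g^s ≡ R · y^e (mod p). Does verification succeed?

fails

g^s mod p:
38^2 = 1444 ≡ 20
38^4 ≡ 20^2 = 400 ≡ 44
38^8 ≡ 44^2 = 1936 ≡ 67
38^16 ≡ 67^2 = 4489 ≡ 39
38^32 ≡ 39^2 = 1521 ≡ 8
38^64 ≡ 8^2 = 64
74 = 64 + 8 + 2, so 38^74 ≡ 64·67·20 ≡ 53 (mod 89)
R · y^e mod p:
64^2 = 4096 ≡ 2
64^4 ≡ 2^2 = 4
64^8 ≡ 4^2 = 16
64^16 ≡ 16^2 = 256 ≡ 78
64^32 ≡ 78^2 = 6084 ≡ 32
50 = 32 + 16 + 2, so 64^50 ≡ 32·78·2 ≡ 8 (mod 89)
49·8 = 392 ≡ 36 (mod 89)
53 ≠ 36; the check fails.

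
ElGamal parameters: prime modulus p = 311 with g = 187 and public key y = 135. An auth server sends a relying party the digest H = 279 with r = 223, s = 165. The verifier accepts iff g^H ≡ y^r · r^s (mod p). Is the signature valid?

valid

Left side g^H mod p:
187^2 = 34969 ≡ 137
187^4 ≡ 137^2 = 18769 ≡ 109
187^8 ≡ 109^2 = 11881 ≡ 63
187^16 ≡ 63^2 = 3969 ≡ 237
187^32 ≡ 237^2 = 56169 ≡ 189
187^64 ≡ 189^2 = 35721 ≡ 267
187^128 ≡ 267^2 = 71289 ≡ 70
187^256 ≡ 70^2 = 4900 ≡ 235
279 = 256 + 16 + 4 + 2 + 1, so 187^279 ≡ 235·237·109·137·187 ≡ 52 (mod 311)
Right side y^r · r^s mod p:
135^2 = 18225 ≡ 187
135^4 ≡ 187^2 = 34969 ≡ 137
135^8 ≡ 137^2 = 18769 ≡ 109
135^16 ≡ 109^2 = 11881 ≡ 63
135^32 ≡ 63^2 = 3969 ≡ 237
135^64 ≡ 237^2 = 56169 ≡ 189
135^128 ≡ 189^2 = 35721 ≡ 267
223 = 128 + 64 + 16 + 8 + 4 + 2 + 1, so 135^223 ≡ 267·189·63·109·137·187·135 ≡ 80 (mod 311)
223^2 = 49729 ≡ 280
223^4 ≡ 280^2 = 78400 ≡ 28
223^8 ≡ 28^2 = 784 ≡ 162
223^16 ≡ 162^2 = 26244 ≡ 120
223^32 ≡ 120^2 = 14400 ≡ 94
223^64 ≡ 94^2 = 8836 ≡ 128
223^128 ≡ 128^2 = 16384 ≡ 212
165 = 128 + 32 + 4 + 1, so 223^165 ≡ 212·94·28·223 ≡ 265 (mod 311)
80·265 = 21200 ≡ 52 (mod 311)
52 ≡ 52 (mod 311), so the signature is genuine.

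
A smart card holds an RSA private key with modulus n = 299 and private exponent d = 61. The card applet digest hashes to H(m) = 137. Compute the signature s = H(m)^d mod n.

Squares mod 299: (H(m))^1≡137, (H(m))^2≡231, (H(m))^4≡139, (H(m))^8≡185, (H(m))^16≡139, (H(m))^32≡185
61 = 32 + 16 + 8 + 4 + 1, so (H(m))^61 ≡ 185·139·185·139·137 ≡ 137 (mod 299)

137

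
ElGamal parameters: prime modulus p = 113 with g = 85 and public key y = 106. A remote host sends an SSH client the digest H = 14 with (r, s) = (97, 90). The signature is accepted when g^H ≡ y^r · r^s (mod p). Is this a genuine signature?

genuine

Left side g^H mod p:
Squares mod 113: 85^1≡85, 85^2≡106, 85^4≡49, 85^8≡28
14 = 8 + 4 + 2, so 85^14 ≡ 28·49·106 ≡ 1 (mod 113)
Right side y^r · r^s mod p:
Squares mod 113: 106^1≡106, 106^2≡49, 106^4≡28, 106^8≡106, 106^16≡49, 106^32≡28, 106^64≡106
97 = 64 + 32 + 1, so 106^97 ≡ 106·28·106 ≡ 16 (mod 113)
Squares mod 113: 97^1≡97, 97^2≡30, 97^4≡109, 97^8≡16, 97^16≡30, 97^32≡109, 97^64≡16
90 = 64 + 16 + 8 + 2, so 97^90 ≡ 16·30·16·30 ≡ 106 (mod 113)
16·106 = 1696 ≡ 1 (mod 113)
1 ≡ 1 (mod 113), so the signature is genuine.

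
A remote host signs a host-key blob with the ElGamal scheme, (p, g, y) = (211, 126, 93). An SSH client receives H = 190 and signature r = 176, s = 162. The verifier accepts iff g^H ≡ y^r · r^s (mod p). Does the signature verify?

verifies

Left side g^H mod p:
Squares mod 211: 126^1≡126, 126^2≡51, 126^4≡69, 126^8≡119, 126^16≡24, 126^32≡154, 126^64≡84, 126^128≡93
190 = 128 + 32 + 16 + 8 + 4 + 2, so 126^190 ≡ 93·154·24·119·69·51 ≡ 178 (mod 211)
Right side y^r · r^s mod p:
Squares mod 211: 93^1≡93, 93^2≡209, 93^4≡4, 93^8≡16, 93^16≡45, 93^32≡126, 93^64≡51, 93^128≡69
176 = 128 + 32 + 16, so 93^176 ≡ 69·126·45 ≡ 36 (mod 211)
Squares mod 211: 176^1≡176, 176^2≡170, 176^4≡204, 176^8≡49, 176^16≡80, 176^32≡70, 176^64≡47, 176^128≡99
162 = 128 + 32 + 2, so 176^162 ≡ 99·70·170 ≡ 87 (mod 211)
36·87 = 3132 ≡ 178 (mod 211)
178 ≡ 178 (mod 211), so the signature is genuine.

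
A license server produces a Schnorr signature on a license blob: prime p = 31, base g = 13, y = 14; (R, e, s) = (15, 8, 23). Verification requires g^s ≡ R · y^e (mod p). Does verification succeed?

fails

g^s mod p:
13^2 = 169 ≡ 14
13^4 ≡ 14^2 = 196 ≡ 10
13^8 ≡ 10^2 = 100 ≡ 7
13^16 ≡ 7^2 = 49 ≡ 18
23 = 16 + 4 + 2 + 1, so 13^23 ≡ 18·10·14·13 ≡ 24 (mod 31)
R · y^e mod p:
14^2 = 196 ≡ 10
14^4 ≡ 10^2 = 100 ≡ 7
14^8 ≡ 7^2 = 49 ≡ 18
15·18 = 270 ≡ 22 (mod 31)
24 ≠ 22; the check fails.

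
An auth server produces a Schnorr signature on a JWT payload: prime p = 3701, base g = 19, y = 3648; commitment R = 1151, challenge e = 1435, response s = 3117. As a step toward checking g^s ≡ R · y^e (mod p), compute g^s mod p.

19^3117 mod 3701 = 2849

2849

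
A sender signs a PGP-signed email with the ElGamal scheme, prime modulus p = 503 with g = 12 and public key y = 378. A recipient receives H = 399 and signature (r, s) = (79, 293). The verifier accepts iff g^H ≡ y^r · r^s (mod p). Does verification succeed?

Left side g^H mod p:
12^399 mod 503 = 249
Right side y^r · r^s mod p:
378^79 mod 503 = 484
79^293 mod 503 = 410
484·410 = 198440 ≡ 258 (mod 503)
249 ≠ 258, so verification fails.

fails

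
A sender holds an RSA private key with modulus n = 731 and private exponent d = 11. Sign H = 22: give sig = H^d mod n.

266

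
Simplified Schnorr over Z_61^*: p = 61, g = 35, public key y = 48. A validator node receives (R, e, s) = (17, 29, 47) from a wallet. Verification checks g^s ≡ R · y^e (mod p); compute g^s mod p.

55

35^47 mod 61 = 55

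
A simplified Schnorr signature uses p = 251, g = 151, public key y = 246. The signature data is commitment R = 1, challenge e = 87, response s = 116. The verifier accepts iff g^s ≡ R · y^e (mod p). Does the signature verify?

does not verify

g^s mod p:
151^2 = 22801 ≡ 211
151^4 ≡ 211^2 = 44521 ≡ 94
151^8 ≡ 94^2 = 8836 ≡ 51
151^16 ≡ 51^2 = 2601 ≡ 91
151^32 ≡ 91^2 = 8281 ≡ 249
151^64 ≡ 249^2 = 62001 ≡ 4
116 = 64 + 32 + 16 + 4, so 151^116 ≡ 4·249·91·94 ≡ 91 (mod 251)
R · y^e mod p:
246^2 = 60516 ≡ 25
246^4 ≡ 25^2 = 625 ≡ 123
246^8 ≡ 123^2 = 15129 ≡ 69
246^16 ≡ 69^2 = 4761 ≡ 243
246^32 ≡ 243^2 = 59049 ≡ 64
246^64 ≡ 64^2 = 4096 ≡ 80
87 = 64 + 16 + 4 + 2 + 1, so 246^87 ≡ 80·243·123·25·246 ≡ 47 (mod 251)
1·47 = 47 ≡ 47 (mod 251)
91 ≠ 47; the check fails.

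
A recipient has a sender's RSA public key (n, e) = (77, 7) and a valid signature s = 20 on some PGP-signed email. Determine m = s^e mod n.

48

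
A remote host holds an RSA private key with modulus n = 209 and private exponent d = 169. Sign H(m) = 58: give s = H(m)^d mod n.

191

(H(m))^2 ≡ 58^2 = 3364 ≡ 20
(H(m))^4 ≡ 20^2 = 400 ≡ 191
(H(m))^8 ≡ 191^2 = 36481 ≡ 115
(H(m))^16 ≡ 115^2 = 13225 ≡ 58
(H(m))^32 ≡ 58^2 = 3364 ≡ 20
(H(m))^64 ≡ 20^2 = 400 ≡ 191
(H(m))^128 ≡ 191^2 = 36481 ≡ 115
169 = 128 + 32 + 8 + 1, so (H(m))^169 ≡ 115·20·115·58 ≡ 191 (mod 209)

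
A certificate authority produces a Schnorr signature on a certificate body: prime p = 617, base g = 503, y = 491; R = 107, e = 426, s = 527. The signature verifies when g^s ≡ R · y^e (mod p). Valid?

yes

g^s mod p:
503^2 = 253009 ≡ 39
503^4 ≡ 39^2 = 1521 ≡ 287
503^8 ≡ 287^2 = 82369 ≡ 308
503^16 ≡ 308^2 = 94864 ≡ 463
503^32 ≡ 463^2 = 214369 ≡ 270
503^64 ≡ 270^2 = 72900 ≡ 94
503^128 ≡ 94^2 = 8836 ≡ 198
503^256 ≡ 198^2 = 39204 ≡ 333
503^512 ≡ 333^2 = 110889 ≡ 446
527 = 512 + 8 + 4 + 2 + 1, so 503^527 ≡ 446·308·287·39·503 ≡ 386 (mod 617)
R · y^e mod p:
491^2 = 241081 ≡ 451
491^4 ≡ 451^2 = 203401 ≡ 408
491^8 ≡ 408^2 = 166464 ≡ 491
491^16 ≡ 491^2 = 241081 ≡ 451
491^32 ≡ 451^2 = 203401 ≡ 408
491^64 ≡ 408^2 = 166464 ≡ 491
491^128 ≡ 491^2 = 241081 ≡ 451
491^256 ≡ 451^2 = 203401 ≡ 408
426 = 256 + 128 + 32 + 8 + 2, so 491^426 ≡ 408·451·408·491·451 ≡ 142 (mod 617)
107·142 = 15194 ≡ 386 (mod 617)
386 ≡ 386 (mod 617); signature holds.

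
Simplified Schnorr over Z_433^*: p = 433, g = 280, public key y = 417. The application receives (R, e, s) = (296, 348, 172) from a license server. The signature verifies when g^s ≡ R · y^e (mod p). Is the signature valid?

valid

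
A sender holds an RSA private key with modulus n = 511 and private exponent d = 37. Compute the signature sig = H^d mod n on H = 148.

148

Squares mod 511: H^1≡148, H^2≡442, H^4≡162, H^8≡183, H^16≡274, H^32≡470
37 = 32 + 4 + 1, so H^37 ≡ 470·162·148 ≡ 148 (mod 511)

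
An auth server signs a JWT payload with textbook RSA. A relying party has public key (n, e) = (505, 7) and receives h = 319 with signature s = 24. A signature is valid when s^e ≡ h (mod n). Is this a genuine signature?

genuine

s^7 mod 505 = 319
s^7 mod 505 = 319 matches h.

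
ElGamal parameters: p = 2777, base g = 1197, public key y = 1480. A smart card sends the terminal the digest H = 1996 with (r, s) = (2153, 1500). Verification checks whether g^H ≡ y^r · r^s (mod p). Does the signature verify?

Left side g^H mod p:
1197^2 = 1432809 ≡ 2654
1197^4 ≡ 2654^2 = 7043716 ≡ 1244
1197^8 ≡ 1244^2 = 1547536 ≡ 747
1197^16 ≡ 747^2 = 558009 ≡ 2609
1197^32 ≡ 2609^2 = 6806881 ≡ 454
1197^64 ≡ 454^2 = 206116 ≡ 618
1197^128 ≡ 618^2 = 381924 ≡ 1475
1197^256 ≡ 1475^2 = 2175625 ≡ 1234
1197^512 ≡ 1234^2 = 1522756 ≡ 960
1197^1024 ≡ 960^2 = 921600 ≡ 2413
1996 = 1024 + 512 + 256 + 128 + 64 + 8 + 4, so 1197^1996 ≡ 2413·960·1234·1475·618·747·1244 ≡ 2336 (mod 2777)
Right side y^r · r^s mod p:
1480^2 = 2190400 ≡ 2124
1480^4 ≡ 2124^2 = 4511376 ≡ 1528
1480^8 ≡ 1528^2 = 2334784 ≡ 2104
1480^16 ≡ 2104^2 = 4426816 ≡ 278
1480^32 ≡ 278^2 = 77284 ≡ 2305
1480^64 ≡ 2305^2 = 5313025 ≡ 624
1480^128 ≡ 624^2 = 389376 ≡ 596
1480^256 ≡ 596^2 = 355216 ≡ 2537
1480^512 ≡ 2537^2 = 6436369 ≡ 2060
1480^1024 ≡ 2060^2 = 4243600 ≡ 344
1480^2048 ≡ 344^2 = 118336 ≡ 1702
2153 = 2048 + 64 + 32 + 8 + 1, so 1480^2153 ≡ 1702·624·2305·2104·1480 ≡ 2148 (mod 2777)
2153^2 = 4635409 ≡ 596
2153^4 ≡ 596^2 = 355216 ≡ 2537
2153^8 ≡ 2537^2 = 6436369 ≡ 2060
2153^16 ≡ 2060^2 = 4243600 ≡ 344
2153^32 ≡ 344^2 = 118336 ≡ 1702
2153^64 ≡ 1702^2 = 2896804 ≡ 393
2153^128 ≡ 393^2 = 154449 ≡ 1714
2153^256 ≡ 1714^2 = 2937796 ≡ 2507
2153^512 ≡ 2507^2 = 6285049 ≡ 698
2153^1024 ≡ 698^2 = 487204 ≡ 1229
1500 = 1024 + 256 + 128 + 64 + 16 + 8 + 4, so 2153^1500 ≡ 1229·2507·1714·393·344·2060·2537 ≡ 118 (mod 2777)
2148·118 = 253464 ≡ 757 (mod 2777)
2336 ≠ 757, so verification fails.

does not verify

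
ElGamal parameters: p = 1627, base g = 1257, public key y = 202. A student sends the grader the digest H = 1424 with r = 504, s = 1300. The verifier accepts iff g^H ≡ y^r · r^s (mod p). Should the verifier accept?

accept

Left side g^H mod p:
1257^2 = 1580049 ≡ 232
1257^4 ≡ 232^2 = 53824 ≡ 133
1257^8 ≡ 133^2 = 17689 ≡ 1419
1257^16 ≡ 1419^2 = 2013561 ≡ 962
1257^32 ≡ 962^2 = 925444 ≡ 1308
1257^64 ≡ 1308^2 = 1710864 ≡ 887
1257^128 ≡ 887^2 = 786769 ≡ 928
1257^256 ≡ 928^2 = 861184 ≡ 501
1257^512 ≡ 501^2 = 251001 ≡ 443
1257^1024 ≡ 443^2 = 196249 ≡ 1009
1424 = 1024 + 256 + 128 + 16, so 1257^1424 ≡ 1009·501·928·962 ≡ 114 (mod 1627)
Right side y^r · r^s mod p:
202^2 = 40804 ≡ 129
202^4 ≡ 129^2 = 16641 ≡ 371
202^8 ≡ 371^2 = 137641 ≡ 973
202^16 ≡ 973^2 = 946729 ≡ 1442
202^32 ≡ 1442^2 = 2079364 ≡ 58
202^64 ≡ 58^2 = 3364 ≡ 110
202^128 ≡ 110^2 = 12100 ≡ 711
202^256 ≡ 711^2 = 505521 ≡ 1151
504 = 256 + 128 + 64 + 32 + 16 + 8, so 202^504 ≡ 1151·711·110·58·1442·973 ≡ 783 (mod 1627)
504^2 = 254016 ≡ 204
504^4 ≡ 204^2 = 41616 ≡ 941
504^8 ≡ 941^2 = 885481 ≡ 393
504^16 ≡ 393^2 = 154449 ≡ 1511
504^32 ≡ 1511^2 = 2283121 ≡ 440
504^64 ≡ 440^2 = 193600 ≡ 1614
504^128 ≡ 1614^2 = 2604996 ≡ 169
504^256 ≡ 169^2 = 28561 ≡ 902
504^512 ≡ 902^2 = 813604 ≡ 104
504^1024 ≡ 104^2 = 10816 ≡ 1054
1300 = 1024 + 256 + 16 + 4, so 504^1300 ≡ 1054·902·1511·941 ≡ 343 (mod 1627)
783·343 = 268569 ≡ 114 (mod 1627)
114 ≡ 114 (mod 1627), so the signature is genuine.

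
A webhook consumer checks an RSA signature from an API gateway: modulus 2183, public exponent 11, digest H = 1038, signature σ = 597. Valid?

yes

σ^2 ≡ 597^2 = 356409 ≡ 580
σ^4 ≡ 580^2 = 336400 ≡ 218
σ^8 ≡ 218^2 = 47524 ≡ 1681
11 = 8 + 2 + 1, so σ^11 ≡ 1681·580·597 ≡ 1038 (mod 2183)
σ^11 mod 2183 = 1038 matches H.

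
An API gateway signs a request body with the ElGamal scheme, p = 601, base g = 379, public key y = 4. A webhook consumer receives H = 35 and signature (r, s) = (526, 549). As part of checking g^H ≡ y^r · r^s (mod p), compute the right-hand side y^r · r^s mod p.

32

4^2 = 16
4^4 ≡ 16^2 = 256
4^8 ≡ 256^2 = 65536 ≡ 27
4^16 ≡ 27^2 = 729 ≡ 128
4^32 ≡ 128^2 = 16384 ≡ 157
4^64 ≡ 157^2 = 24649 ≡ 8
4^128 ≡ 8^2 = 64
4^256 ≡ 64^2 = 4096 ≡ 490
4^512 ≡ 490^2 = 240100 ≡ 301
526 = 512 + 8 + 4 + 2, so 4^526 ≡ 301·27·256·16 ≡ 4 (mod 601)
526^2 = 276676 ≡ 216
526^4 ≡ 216^2 = 46656 ≡ 379
526^8 ≡ 379^2 = 143641 ≡ 2
526^16 ≡ 2^2 = 4
526^32 ≡ 4^2 = 16
526^64 ≡ 16^2 = 256
526^128 ≡ 256^2 = 65536 ≡ 27
526^256 ≡ 27^2 = 729 ≡ 128
526^512 ≡ 128^2 = 16384 ≡ 157
549 = 512 + 32 + 4 + 1, so 526^549 ≡ 157·16·379·526 ≡ 8 (mod 601)
y^r · r^s ≡ 4·8 = 32 ≡ 32 (mod 601)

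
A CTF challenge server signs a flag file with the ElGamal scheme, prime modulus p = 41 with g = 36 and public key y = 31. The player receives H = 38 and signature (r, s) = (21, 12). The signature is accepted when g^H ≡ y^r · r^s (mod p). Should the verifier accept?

Left side g^H mod p:
36^2 = 1296 ≡ 25
36^4 ≡ 25^2 = 625 ≡ 10
36^8 ≡ 10^2 = 100 ≡ 18
36^16 ≡ 18^2 = 324 ≡ 37
36^32 ≡ 37^2 = 1369 ≡ 16
38 = 32 + 4 + 2, so 36^38 ≡ 16·10·25 ≡ 23 (mod 41)
Right side y^r · r^s mod p:
31^2 = 961 ≡ 18
31^4 ≡ 18^2 = 324 ≡ 37
31^8 ≡ 37^2 = 1369 ≡ 16
31^16 ≡ 16^2 = 256 ≡ 10
21 = 16 + 4 + 1, so 31^21 ≡ 10·37·31 ≡ 31 (mod 41)
21^2 = 441 ≡ 31
21^4 ≡ 31^2 = 961 ≡ 18
21^8 ≡ 18^2 = 324 ≡ 37
12 = 8 + 4, so 21^12 ≡ 37·18 ≡ 10 (mod 41)
31·10 = 310 ≡ 23 (mod 41)
23 ≡ 23 (mod 41), so the signature is genuine.

accept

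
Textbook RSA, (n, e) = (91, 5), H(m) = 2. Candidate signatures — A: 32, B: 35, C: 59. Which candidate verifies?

Candidate A: Squares mod 91: 32^1≡32, 32^2≡23, 32^4≡74; 5 = 4 + 1, so 32^5 ≡ 74·32 ≡ 2 (mod 91)
  → matches H(m) = 2
Candidate B: Squares mod 91: 35^1≡35, 35^2≡42, 35^4≡35; 5 = 4 + 1, so 35^5 ≡ 35·35 ≡ 42 (mod 91)
Candidate C: Squares mod 91: 59^1≡59, 59^2≡23, 59^4≡74; 5 = 4 + 1, so 59^5 ≡ 74·59 ≡ 89 (mod 91)

A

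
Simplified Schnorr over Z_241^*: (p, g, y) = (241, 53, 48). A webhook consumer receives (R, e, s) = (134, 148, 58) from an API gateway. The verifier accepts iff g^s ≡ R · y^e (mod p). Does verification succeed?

g^s mod p:
53^2 = 2809 ≡ 158
53^4 ≡ 158^2 = 24964 ≡ 141
53^8 ≡ 141^2 = 19881 ≡ 119
53^16 ≡ 119^2 = 14161 ≡ 183
53^32 ≡ 183^2 = 33489 ≡ 231
58 = 32 + 16 + 8 + 2, so 53^58 ≡ 231·183·119·158 ≡ 151 (mod 241)
R · y^e mod p:
48^2 = 2304 ≡ 135
48^4 ≡ 135^2 = 18225 ≡ 150
48^8 ≡ 150^2 = 22500 ≡ 87
48^16 ≡ 87^2 = 7569 ≡ 98
48^32 ≡ 98^2 = 9604 ≡ 205
48^64 ≡ 205^2 = 42025 ≡ 91
48^128 ≡ 91^2 = 8281 ≡ 87
148 = 128 + 16 + 4, so 48^148 ≡ 87·98·150 ≡ 154 (mod 241)
134·154 = 20636 ≡ 151 (mod 241)
151 ≡ 151 (mod 241); signature holds.

passes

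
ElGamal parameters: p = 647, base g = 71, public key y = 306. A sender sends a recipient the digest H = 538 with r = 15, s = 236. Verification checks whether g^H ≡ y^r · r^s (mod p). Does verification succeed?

Left side g^H mod p:
Squares mod 647: 71^1≡71, 71^2≡512, 71^4≡109, 71^8≡235, 71^16≡230, 71^32≡493, 71^64≡424, 71^128≡557, 71^256≡336, 71^512≡318
538 = 512 + 16 + 8 + 2, so 71^538 ≡ 318·230·235·512 ≡ 9 (mod 647)
Right side y^r · r^s mod p:
Squares mod 647: 306^1≡306, 306^2≡468, 306^4≡338, 306^8≡372
15 = 8 + 4 + 2 + 1, so 306^15 ≡ 372·338·468·306 ≡ 300 (mod 647)
Squares mod 647: 15^1≡15, 15^2≡225, 15^4≡159, 15^8≡48, 15^16≡363, 15^32≡428, 15^64≡83, 15^128≡419
236 = 128 + 64 + 32 + 8 + 4, so 15^236 ≡ 419·83·428·48·159 ≡ 330 (mod 647)
300·330 = 99000 ≡ 9 (mod 647)
9 ≡ 9 (mod 647), so the signature is genuine.

passes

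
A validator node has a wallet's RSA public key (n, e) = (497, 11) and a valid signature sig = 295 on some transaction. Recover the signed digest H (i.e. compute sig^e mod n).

Squares mod 497: sig^1≡295, sig^2≡50, sig^4≡15, sig^8≡225
11 = 8 + 2 + 1, so sig^11 ≡ 225·50·295 ≡ 281 (mod 497)

281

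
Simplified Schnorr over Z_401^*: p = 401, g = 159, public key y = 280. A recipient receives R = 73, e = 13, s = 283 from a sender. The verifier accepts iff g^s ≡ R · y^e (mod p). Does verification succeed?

g^s mod p:
159^2 = 25281 ≡ 18
159^4 ≡ 18^2 = 324
159^8 ≡ 324^2 = 104976 ≡ 315
159^16 ≡ 315^2 = 99225 ≡ 178
159^32 ≡ 178^2 = 31684 ≡ 5
159^64 ≡ 5^2 = 25
159^128 ≡ 25^2 = 625 ≡ 224
159^256 ≡ 224^2 = 50176 ≡ 51
283 = 256 + 16 + 8 + 2 + 1, so 159^283 ≡ 51·178·315·18·159 ≡ 140 (mod 401)
R · y^e mod p:
280^2 = 78400 ≡ 205
280^4 ≡ 205^2 = 42025 ≡ 321
280^8 ≡ 321^2 = 103041 ≡ 385
13 = 8 + 4 + 1, so 280^13 ≡ 385·321·280 ≡ 307 (mod 401)
73·307 = 22411 ≡ 356 (mod 401)
140 ≠ 356; the check fails.

fails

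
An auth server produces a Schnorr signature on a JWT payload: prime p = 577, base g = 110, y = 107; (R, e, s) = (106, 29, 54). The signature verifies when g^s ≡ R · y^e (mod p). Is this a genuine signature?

forged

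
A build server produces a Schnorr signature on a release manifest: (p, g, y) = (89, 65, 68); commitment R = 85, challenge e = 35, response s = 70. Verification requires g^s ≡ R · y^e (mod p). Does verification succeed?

g^s mod p:
65^2 = 4225 ≡ 42
65^4 ≡ 42^2 = 1764 ≡ 73
65^8 ≡ 73^2 = 5329 ≡ 78
65^16 ≡ 78^2 = 6084 ≡ 32
65^32 ≡ 32^2 = 1024 ≡ 45
65^64 ≡ 45^2 = 2025 ≡ 67
70 = 64 + 4 + 2, so 65^70 ≡ 67·73·42 ≡ 10 (mod 89)
R · y^e mod p:
68^2 = 4624 ≡ 85
68^4 ≡ 85^2 = 7225 ≡ 16
68^8 ≡ 16^2 = 256 ≡ 78
68^16 ≡ 78^2 = 6084 ≡ 32
68^32 ≡ 32^2 = 1024 ≡ 45
35 = 32 + 2 + 1, so 68^35 ≡ 45·85·68 ≡ 42 (mod 89)
85·42 = 3570 ≡ 10 (mod 89)
10 ≡ 10 (mod 89); signature holds.

passes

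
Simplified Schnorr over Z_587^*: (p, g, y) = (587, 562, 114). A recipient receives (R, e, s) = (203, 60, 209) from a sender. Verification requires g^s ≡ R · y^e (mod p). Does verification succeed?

g^s mod p:
562^209 mod 587 = 166
R · y^e mod p:
114^60 mod 587 = 511
203·511 = 103733 ≡ 421 (mod 587)
166 ≠ 421; the check fails.

fails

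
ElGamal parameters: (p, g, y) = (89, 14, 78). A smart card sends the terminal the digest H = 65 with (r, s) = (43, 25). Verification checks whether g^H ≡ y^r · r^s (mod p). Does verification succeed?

Left side g^H mod p:
Squares mod 89: 14^1≡14, 14^2≡18, 14^4≡57, 14^8≡45, 14^16≡67, 14^32≡39, 14^64≡8
65 = 64 + 1, so 14^65 ≡ 8·14 ≡ 23 (mod 89)
Right side y^r · r^s mod p:
Squares mod 89: 78^1≡78, 78^2≡32, 78^4≡45, 78^8≡67, 78^16≡39, 78^32≡8
43 = 32 + 8 + 2 + 1, so 78^43 ≡ 8·67·32·78 ≡ 8 (mod 89)
Squares mod 89: 43^1≡43, 43^2≡69, 43^4≡44, 43^8≡67, 43^16≡39
25 = 16 + 8 + 1, so 43^25 ≡ 39·67·43 ≡ 41 (mod 89)
8·41 = 328 ≡ 61 (mod 89)
23 ≠ 61, so verification fails.

fails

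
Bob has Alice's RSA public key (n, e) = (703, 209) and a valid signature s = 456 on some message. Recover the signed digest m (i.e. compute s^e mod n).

551

s^2 ≡ 456^2 = 207936 ≡ 551
s^4 ≡ 551^2 = 303601 ≡ 608
s^8 ≡ 608^2 = 369664 ≡ 589
s^16 ≡ 589^2 = 346921 ≡ 342
s^32 ≡ 342^2 = 116964 ≡ 266
s^64 ≡ 266^2 = 70756 ≡ 456
s^128 ≡ 456^2 = 207936 ≡ 551
209 = 128 + 64 + 16 + 1, so s^209 ≡ 551·456·342·456 ≡ 551 (mod 703)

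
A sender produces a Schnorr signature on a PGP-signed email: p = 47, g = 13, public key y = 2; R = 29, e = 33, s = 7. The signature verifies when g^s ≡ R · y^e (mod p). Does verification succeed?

g^s mod p:
Squares mod 47: 13^1≡13, 13^2≡28, 13^4≡32
7 = 4 + 2 + 1, so 13^7 ≡ 32·28·13 ≡ 39 (mod 47)
R · y^e mod p:
Squares mod 47: 2^1≡2, 2^2≡4, 2^4≡16, 2^8≡21, 2^16≡18, 2^32≡42
33 = 32 + 1, so 2^33 ≡ 42·2 ≡ 37 (mod 47)
29·37 = 1073 ≡ 39 (mod 47)
39 ≡ 39 (mod 47); signature holds.

passes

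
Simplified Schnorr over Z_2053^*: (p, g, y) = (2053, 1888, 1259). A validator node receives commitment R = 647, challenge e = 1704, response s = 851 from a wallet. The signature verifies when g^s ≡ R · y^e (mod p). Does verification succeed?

passes

g^s mod p:
1888^2 = 3564544 ≡ 536
1888^4 ≡ 536^2 = 287296 ≡ 1929
1888^8 ≡ 1929^2 = 3721041 ≡ 1005
1888^16 ≡ 1005^2 = 1010025 ≡ 2002
1888^32 ≡ 2002^2 = 4008004 ≡ 548
1888^64 ≡ 548^2 = 300304 ≡ 566
1888^128 ≡ 566^2 = 320356 ≡ 88
1888^256 ≡ 88^2 = 7744 ≡ 1585
1888^512 ≡ 1585^2 = 2512225 ≡ 1406
851 = 512 + 256 + 64 + 16 + 2 + 1, so 1888^851 ≡ 1406·1585·566·2002·536·1888 ≡ 1904 (mod 2053)
R · y^e mod p:
1259^2 = 1585081 ≡ 165
1259^4 ≡ 165^2 = 27225 ≡ 536
1259^8 ≡ 536^2 = 287296 ≡ 1929
1259^16 ≡ 1929^2 = 3721041 ≡ 1005
1259^32 ≡ 1005^2 = 1010025 ≡ 2002
1259^64 ≡ 2002^2 = 4008004 ≡ 548
1259^128 ≡ 548^2 = 300304 ≡ 566
1259^256 ≡ 566^2 = 320356 ≡ 88
1259^512 ≡ 88^2 = 7744 ≡ 1585
1259^1024 ≡ 1585^2 = 2512225 ≡ 1406
1704 = 1024 + 512 + 128 + 32 + 8, so 1259^1704 ≡ 1406·1585·566·2002·1929 ≡ 2002 (mod 2053)
647·2002 = 1295294 ≡ 1904 (mod 2053)
1904 ≡ 1904 (mod 2053); signature holds.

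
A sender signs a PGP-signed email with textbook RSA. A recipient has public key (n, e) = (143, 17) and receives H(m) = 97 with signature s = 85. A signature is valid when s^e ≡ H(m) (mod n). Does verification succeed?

fails

Squares mod 143: s^1≡85, s^2≡75, s^4≡48, s^8≡16, s^16≡113
17 = 16 + 1, so s^17 ≡ 113·85 ≡ 24 (mod 143)
24 ≠ 97, so verification fails.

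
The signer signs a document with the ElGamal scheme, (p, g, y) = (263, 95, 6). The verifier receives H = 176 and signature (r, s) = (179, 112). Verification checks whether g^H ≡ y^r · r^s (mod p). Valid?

yes

Left side g^H mod p:
95^2 = 9025 ≡ 83
95^4 ≡ 83^2 = 6889 ≡ 51
95^8 ≡ 51^2 = 2601 ≡ 234
95^16 ≡ 234^2 = 54756 ≡ 52
95^32 ≡ 52^2 = 2704 ≡ 74
95^64 ≡ 74^2 = 5476 ≡ 216
95^128 ≡ 216^2 = 46656 ≡ 105
176 = 128 + 32 + 16, so 95^176 ≡ 105·74·52 ≡ 72 (mod 263)
Right side y^r · r^s mod p:
6^2 = 36
6^4 ≡ 36^2 = 1296 ≡ 244
6^8 ≡ 244^2 = 59536 ≡ 98
6^16 ≡ 98^2 = 9604 ≡ 136
6^32 ≡ 136^2 = 18496 ≡ 86
6^64 ≡ 86^2 = 7396 ≡ 32
6^128 ≡ 32^2 = 1024 ≡ 235
179 = 128 + 32 + 16 + 2 + 1, so 6^179 ≡ 235·86·136·36·6 ≡ 124 (mod 263)
179^2 = 32041 ≡ 218
179^4 ≡ 218^2 = 47524 ≡ 184
179^8 ≡ 184^2 = 33856 ≡ 192
179^16 ≡ 192^2 = 36864 ≡ 44
179^32 ≡ 44^2 = 1936 ≡ 95
179^64 ≡ 95^2 = 9025 ≡ 83
112 = 64 + 32 + 16, so 179^112 ≡ 83·95·44 ≡ 43 (mod 263)
124·43 = 5332 ≡ 72 (mod 263)
72 ≡ 72 (mod 263), so the signature is genuine.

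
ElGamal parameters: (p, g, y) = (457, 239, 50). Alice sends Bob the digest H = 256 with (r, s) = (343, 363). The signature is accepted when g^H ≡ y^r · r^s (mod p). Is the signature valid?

Left side g^H mod p:
239^256 mod 457 = 54
Right side y^r · r^s mod p:
50^343 mod 457 = 50
343^363 mod 457 = 257
50·257 = 12850 ≡ 54 (mod 457)
54 ≡ 54 (mod 457), so the signature is genuine.

valid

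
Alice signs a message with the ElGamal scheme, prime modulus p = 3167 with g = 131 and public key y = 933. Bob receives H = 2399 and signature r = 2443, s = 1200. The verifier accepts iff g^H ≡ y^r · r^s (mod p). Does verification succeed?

Left side g^H mod p:
131^2 = 17161 ≡ 1326
131^4 ≡ 1326^2 = 1758276 ≡ 591
131^8 ≡ 591^2 = 349281 ≡ 911
131^16 ≡ 911^2 = 829921 ≡ 167
131^32 ≡ 167^2 = 27889 ≡ 2553
131^64 ≡ 2553^2 = 6517809 ≡ 123
131^128 ≡ 123^2 = 15129 ≡ 2461
131^256 ≡ 2461^2 = 6056521 ≡ 1217
131^512 ≡ 1217^2 = 1481089 ≡ 2100
131^1024 ≡ 2100^2 = 4410000 ≡ 1536
131^2048 ≡ 1536^2 = 2359296 ≡ 3048
2399 = 2048 + 256 + 64 + 16 + 8 + 4 + 2 + 1, so 131^2399 ≡ 3048·1217·123·167·911·591·1326·131 ≡ 44 (mod 3167)
Right side y^r · r^s mod p:
933^2 = 870489 ≡ 2731
933^4 ≡ 2731^2 = 7458361 ≡ 76
933^8 ≡ 76^2 = 5776 ≡ 2609
933^16 ≡ 2609^2 = 6806881 ≡ 998
933^32 ≡ 998^2 = 996004 ≡ 1566
933^64 ≡ 1566^2 = 2452356 ≡ 1098
933^128 ≡ 1098^2 = 1205604 ≡ 2144
933^256 ≡ 2144^2 = 4596736 ≡ 1419
933^512 ≡ 1419^2 = 2013561 ≡ 2516
933^1024 ≡ 2516^2 = 6330256 ≡ 2590
933^2048 ≡ 2590^2 = 6708100 ≡ 394
2443 = 2048 + 256 + 128 + 8 + 2 + 1, so 933^2443 ≡ 394·1419·2144·2609·2731·933 ≡ 3087 (mod 3167)
2443^2 = 5968249 ≡ 1621
2443^4 ≡ 1621^2 = 2627641 ≡ 2198
2443^8 ≡ 2198^2 = 4831204 ≡ 1529
2443^16 ≡ 1529^2 = 2337841 ≡ 595
2443^32 ≡ 595^2 = 354025 ≡ 2488
2443^64 ≡ 2488^2 = 6190144 ≡ 1826
2443^128 ≡ 1826^2 = 3334276 ≡ 2592
2443^256 ≡ 2592^2 = 6718464 ≡ 1257
2443^512 ≡ 1257^2 = 1580049 ≡ 2883
2443^1024 ≡ 2883^2 = 8311689 ≡ 1481
1200 = 1024 + 128 + 32 + 16, so 2443^1200 ≡ 1481·2592·2488·595 ≡ 2058 (mod 3167)
3087·2058 = 6353046 ≡ 44 (mod 3167)
44 ≡ 44 (mod 3167), so the signature is genuine.

passes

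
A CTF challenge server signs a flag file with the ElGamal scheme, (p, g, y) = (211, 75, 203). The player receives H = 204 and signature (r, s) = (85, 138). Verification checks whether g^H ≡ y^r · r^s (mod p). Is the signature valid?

Left side g^H mod p:
Squares mod 211: 75^1≡75, 75^2≡139, 75^4≡120, 75^8≡52, 75^16≡172, 75^32≡44, 75^64≡37, 75^128≡103
204 = 128 + 64 + 8 + 4, so 75^204 ≡ 103·37·52·120 ≡ 96 (mod 211)
Right side y^r · r^s mod p:
Squares mod 211: 203^1≡203, 203^2≡64, 203^4≡87, 203^8≡184, 203^16≡96, 203^32≡143, 203^64≡193
85 = 64 + 16 + 4 + 1, so 203^85 ≡ 193·96·87·203 ≡ 199 (mod 211)
Squares mod 211: 85^1≡85, 85^2≡51, 85^4≡69, 85^8≡119, 85^16≡24, 85^32≡154, 85^64≡84, 85^128≡93
138 = 128 + 8 + 2, so 85^138 ≡ 93·119·51 ≡ 203 (mod 211)
199·203 = 40397 ≡ 96 (mod 211)
96 ≡ 96 (mod 211), so the signature is genuine.

valid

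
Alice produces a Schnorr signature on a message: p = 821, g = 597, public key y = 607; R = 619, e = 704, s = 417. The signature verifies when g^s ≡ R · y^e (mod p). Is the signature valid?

g^s mod p:
597^2 = 356409 ≡ 95
597^4 ≡ 95^2 = 9025 ≡ 815
597^8 ≡ 815^2 = 664225 ≡ 36
597^16 ≡ 36^2 = 1296 ≡ 475
597^32 ≡ 475^2 = 225625 ≡ 671
597^64 ≡ 671^2 = 450241 ≡ 333
597^128 ≡ 333^2 = 110889 ≡ 54
597^256 ≡ 54^2 = 2916 ≡ 453
417 = 256 + 128 + 32 + 1, so 597^417 ≡ 453·54·671·597 ≡ 396 (mod 821)
R · y^e mod p:
607^2 = 368449 ≡ 641
607^4 ≡ 641^2 = 410881 ≡ 381
607^8 ≡ 381^2 = 145161 ≡ 665
607^16 ≡ 665^2 = 442225 ≡ 527
607^32 ≡ 527^2 = 277729 ≡ 231
607^64 ≡ 231^2 = 53361 ≡ 817
607^128 ≡ 817^2 = 667489 ≡ 16
607^256 ≡ 16^2 = 256
607^512 ≡ 256^2 = 65536 ≡ 677
704 = 512 + 128 + 64, so 607^704 ≡ 677·16·817 ≡ 185 (mod 821)
619·185 = 114515 ≡ 396 (mod 821)
396 ≡ 396 (mod 821); signature holds.

valid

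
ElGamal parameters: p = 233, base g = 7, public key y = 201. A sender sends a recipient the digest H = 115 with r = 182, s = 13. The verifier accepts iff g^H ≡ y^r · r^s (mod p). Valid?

Left side g^H mod p:
7^2 = 49
7^4 ≡ 49^2 = 2401 ≡ 71
7^8 ≡ 71^2 = 5041 ≡ 148
7^16 ≡ 148^2 = 21904 ≡ 2
7^32 ≡ 2^2 = 4
7^64 ≡ 4^2 = 16
115 = 64 + 32 + 16 + 2 + 1, so 7^115 ≡ 16·4·2·49·7 ≡ 100 (mod 233)
Right side y^r · r^s mod p:
201^2 = 40401 ≡ 92
201^4 ≡ 92^2 = 8464 ≡ 76
201^8 ≡ 76^2 = 5776 ≡ 184
201^16 ≡ 184^2 = 33856 ≡ 71
201^32 ≡ 71^2 = 5041 ≡ 148
201^64 ≡ 148^2 = 21904 ≡ 2
201^128 ≡ 2^2 = 4
182 = 128 + 32 + 16 + 4 + 2, so 201^182 ≡ 4·148·71·76·92 ≡ 184 (mod 233)
182^2 = 33124 ≡ 38
182^4 ≡ 38^2 = 1444 ≡ 46
182^8 ≡ 46^2 = 2116 ≡ 19
13 = 8 + 4 + 1, so 182^13 ≡ 19·46·182 ≡ 162 (mod 233)
184·162 = 29808 ≡ 217 (mod 233)
100 ≠ 217, so verification fails.

no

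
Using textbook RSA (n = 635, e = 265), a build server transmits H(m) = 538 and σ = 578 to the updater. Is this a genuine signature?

Squares mod 635: σ^1≡578, σ^2≡74, σ^4≡396, σ^8≡606, σ^16≡206, σ^32≡526, σ^64≡451, σ^128≡201, σ^256≡396
265 = 256 + 8 + 1, so σ^265 ≡ 396·606·578 ≡ 538 (mod 635)
Since 538 equals the digest 538, verification succeeds.

genuine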